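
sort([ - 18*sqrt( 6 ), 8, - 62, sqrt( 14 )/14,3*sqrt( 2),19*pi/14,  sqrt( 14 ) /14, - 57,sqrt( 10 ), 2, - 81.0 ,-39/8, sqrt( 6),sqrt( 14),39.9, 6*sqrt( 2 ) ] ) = [ - 81.0, - 62,  -  57,-18*sqrt(6 ),  -  39/8, sqrt(14 ) /14,sqrt (14)/14, 2,sqrt(6),  sqrt ( 10 ) , sqrt( 14),3*sqrt( 2 ),  19*pi/14,8,6*sqrt( 2) , 39.9 ] 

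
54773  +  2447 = 57220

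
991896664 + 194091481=1185988145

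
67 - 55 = 12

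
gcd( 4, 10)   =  2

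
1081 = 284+797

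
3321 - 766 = 2555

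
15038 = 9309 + 5729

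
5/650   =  1/130 = 0.01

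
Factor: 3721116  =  2^2*3^1 * 7^1*31^1*1429^1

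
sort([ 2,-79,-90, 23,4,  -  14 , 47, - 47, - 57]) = [  -  90,-79, - 57, - 47 , - 14 , 2 , 4, 23 , 47] 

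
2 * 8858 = 17716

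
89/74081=89/74081 = 0.00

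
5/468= 5/468 = 0.01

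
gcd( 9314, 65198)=9314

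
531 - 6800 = -6269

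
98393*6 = 590358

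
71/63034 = 71/63034 = 0.00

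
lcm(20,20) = 20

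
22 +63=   85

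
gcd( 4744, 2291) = 1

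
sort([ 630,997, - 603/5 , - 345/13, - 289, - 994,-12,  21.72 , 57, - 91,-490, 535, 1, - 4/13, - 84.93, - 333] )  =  [ - 994,  -  490, -333, - 289, - 603/5,  -  91, - 84.93, - 345/13,-12, - 4/13, 1,21.72,57,535,  630,997] 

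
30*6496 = 194880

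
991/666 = 991/666=1.49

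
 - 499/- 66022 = 499/66022 = 0.01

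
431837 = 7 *61691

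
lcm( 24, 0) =0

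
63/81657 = 7/9073 = 0.00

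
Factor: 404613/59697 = 3^( - 2 ) * 61^1 = 61/9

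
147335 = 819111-671776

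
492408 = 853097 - 360689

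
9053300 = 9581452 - 528152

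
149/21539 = 149/21539  =  0.01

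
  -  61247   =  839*(  -  73 )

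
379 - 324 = 55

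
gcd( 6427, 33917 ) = 1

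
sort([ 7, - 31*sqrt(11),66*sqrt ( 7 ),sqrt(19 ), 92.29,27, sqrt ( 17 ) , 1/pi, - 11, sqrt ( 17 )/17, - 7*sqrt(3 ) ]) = [-31*sqrt(11 ), - 7*sqrt( 3),  -  11, sqrt( 17)/17,1/pi, sqrt ( 17), sqrt(19), 7, 27, 92.29, 66*sqrt (7) ]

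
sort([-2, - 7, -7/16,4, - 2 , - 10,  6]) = [-10, - 7, - 2, - 2,  -  7/16,4,6]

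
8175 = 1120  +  7055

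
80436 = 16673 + 63763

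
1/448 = 1/448 = 0.00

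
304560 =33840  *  9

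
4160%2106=2054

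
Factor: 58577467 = 13^1*277^1 * 16267^1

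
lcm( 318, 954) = 954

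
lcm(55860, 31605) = 2401980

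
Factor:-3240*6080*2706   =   - 2^10*3^5*5^2*11^1*19^1*41^1  =  -  53306035200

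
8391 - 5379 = 3012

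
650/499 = 650/499 = 1.30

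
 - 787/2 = -394 + 1/2=   - 393.50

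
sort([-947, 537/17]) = [-947,537/17 ]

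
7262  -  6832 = 430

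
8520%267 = 243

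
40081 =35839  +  4242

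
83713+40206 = 123919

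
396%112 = 60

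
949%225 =49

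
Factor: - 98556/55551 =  - 32852/18517 = - 2^2*43^1*191^1 * 18517^(-1)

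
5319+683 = 6002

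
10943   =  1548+9395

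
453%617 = 453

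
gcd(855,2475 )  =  45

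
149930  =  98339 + 51591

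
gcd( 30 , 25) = 5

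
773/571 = 773/571  =  1.35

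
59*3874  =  228566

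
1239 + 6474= 7713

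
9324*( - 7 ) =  - 65268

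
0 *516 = 0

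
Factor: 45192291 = 3^1*41^1 * 461^1*797^1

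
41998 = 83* 506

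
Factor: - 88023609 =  - 3^2 *317^1* 30853^1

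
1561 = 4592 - 3031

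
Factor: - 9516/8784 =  - 13/12 = - 2^( - 2)* 3^( - 1 ) * 13^1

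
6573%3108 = 357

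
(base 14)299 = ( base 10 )527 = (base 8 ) 1017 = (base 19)18e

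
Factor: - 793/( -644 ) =2^( - 2 )*7^( - 1 )*13^1*23^(  -  1)*61^1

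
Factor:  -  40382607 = - 3^1*2161^1*6229^1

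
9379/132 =9379/132  =  71.05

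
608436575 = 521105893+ 87330682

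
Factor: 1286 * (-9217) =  - 2^1*13^1*643^1*709^1 = - 11853062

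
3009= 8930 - 5921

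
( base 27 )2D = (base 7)124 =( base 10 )67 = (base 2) 1000011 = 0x43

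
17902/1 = 17902  =  17902.00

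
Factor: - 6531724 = -2^2*23^1 * 70997^1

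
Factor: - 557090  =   - 2^1*5^1*17^1*29^1*113^1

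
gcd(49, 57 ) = 1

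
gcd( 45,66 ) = 3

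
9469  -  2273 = 7196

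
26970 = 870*31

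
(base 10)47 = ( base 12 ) 3B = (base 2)101111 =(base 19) 29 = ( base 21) 25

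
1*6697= 6697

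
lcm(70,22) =770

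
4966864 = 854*5816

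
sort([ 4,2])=[ 2 , 4 ] 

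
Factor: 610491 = 3^1*7^2*4153^1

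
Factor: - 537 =-3^1* 179^1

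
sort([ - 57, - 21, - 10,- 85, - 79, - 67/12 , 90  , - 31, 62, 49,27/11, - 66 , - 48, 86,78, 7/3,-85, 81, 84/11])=[ - 85, - 85, - 79, - 66, - 57,  -  48, - 31,- 21, - 10, - 67/12,7/3,27/11,84/11,49, 62,  78,81,86,90 ]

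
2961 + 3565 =6526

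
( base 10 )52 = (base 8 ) 64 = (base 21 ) 2a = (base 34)1i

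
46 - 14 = 32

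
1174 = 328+846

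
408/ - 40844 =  - 102/10211   =  -0.01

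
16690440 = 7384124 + 9306316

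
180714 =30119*6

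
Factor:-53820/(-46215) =92/79 = 2^2*23^1 * 79^(-1) 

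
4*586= 2344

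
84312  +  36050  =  120362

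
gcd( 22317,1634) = 43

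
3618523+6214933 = 9833456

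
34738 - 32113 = 2625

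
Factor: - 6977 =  - 6977^1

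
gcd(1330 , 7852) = 2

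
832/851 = 832/851 = 0.98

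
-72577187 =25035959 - 97613146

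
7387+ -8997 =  - 1610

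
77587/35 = 77587/35= 2216.77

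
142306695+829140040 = 971446735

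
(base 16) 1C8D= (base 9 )11021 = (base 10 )7309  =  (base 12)4291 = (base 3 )101000201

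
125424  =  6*20904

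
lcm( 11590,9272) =46360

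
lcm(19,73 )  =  1387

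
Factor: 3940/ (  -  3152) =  - 2^( - 2)*5^1  =  - 5/4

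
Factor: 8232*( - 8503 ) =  - 69996696 = - 2^3 * 3^1*7^3*11^1*773^1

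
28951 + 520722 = 549673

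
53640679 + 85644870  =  139285549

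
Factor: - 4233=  - 3^1 * 17^1*83^1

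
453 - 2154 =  - 1701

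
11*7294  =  80234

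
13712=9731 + 3981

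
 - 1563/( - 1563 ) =1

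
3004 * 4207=12637828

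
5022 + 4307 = 9329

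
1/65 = 1/65 = 0.02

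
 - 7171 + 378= -6793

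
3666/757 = 3666/757 = 4.84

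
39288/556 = 9822/139 = 70.66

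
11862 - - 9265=21127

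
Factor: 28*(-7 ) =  - 2^2*7^2  =  -196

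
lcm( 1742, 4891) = 127166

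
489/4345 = 489/4345 = 0.11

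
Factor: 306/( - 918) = -1/3 = -3^(-1) 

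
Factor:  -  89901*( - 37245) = 3348362745  =  3^3 * 5^1 * 7^1*13^1 * 191^1*1427^1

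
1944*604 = 1174176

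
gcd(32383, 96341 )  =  1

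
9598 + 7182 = 16780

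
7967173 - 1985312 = 5981861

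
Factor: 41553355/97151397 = 3^ ( - 1 ) * 5^1*7^( -1)*17^1*47^( - 1 )*139^1*257^( - 1)*383^( - 1)*3517^1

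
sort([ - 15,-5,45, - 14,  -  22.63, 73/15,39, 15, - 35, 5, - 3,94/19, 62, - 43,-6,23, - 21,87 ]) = [-43,- 35, - 22.63,  -  21,-15 , -14, - 6, - 5, - 3, 73/15,94/19, 5,15,23,39,45, 62, 87] 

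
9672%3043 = 543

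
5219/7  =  745 + 4/7 = 745.57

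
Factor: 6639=3^1 * 2213^1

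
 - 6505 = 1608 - 8113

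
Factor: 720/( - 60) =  - 12 = - 2^2*3^1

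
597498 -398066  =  199432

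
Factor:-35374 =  - 2^1*23^1*769^1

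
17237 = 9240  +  7997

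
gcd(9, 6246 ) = 9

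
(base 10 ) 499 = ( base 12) 357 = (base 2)111110011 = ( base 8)763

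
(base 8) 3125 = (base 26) 2a9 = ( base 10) 1621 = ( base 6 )11301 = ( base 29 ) 1qq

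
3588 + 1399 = 4987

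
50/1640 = 5/164 = 0.03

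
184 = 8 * 23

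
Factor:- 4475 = - 5^2*179^1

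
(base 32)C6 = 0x186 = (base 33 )BR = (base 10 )390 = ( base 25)ff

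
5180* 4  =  20720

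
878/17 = 878/17 = 51.65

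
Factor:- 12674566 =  - 2^1*29^1* 218527^1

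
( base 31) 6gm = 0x188c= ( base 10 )6284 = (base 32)64C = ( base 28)80C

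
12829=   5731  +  7098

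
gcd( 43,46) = 1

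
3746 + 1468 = 5214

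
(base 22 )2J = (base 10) 63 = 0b111111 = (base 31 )21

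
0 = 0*1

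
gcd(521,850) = 1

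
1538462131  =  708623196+829838935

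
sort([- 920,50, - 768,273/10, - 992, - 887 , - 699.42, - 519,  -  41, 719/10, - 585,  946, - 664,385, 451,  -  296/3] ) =[ - 992, - 920, - 887,  -  768, - 699.42, - 664, - 585, - 519,- 296/3  , - 41,273/10,50, 719/10, 385, 451,946]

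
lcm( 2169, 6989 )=62901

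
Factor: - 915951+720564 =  - 195387 = - 3^1 * 65129^1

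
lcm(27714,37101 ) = 2300262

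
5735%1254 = 719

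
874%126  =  118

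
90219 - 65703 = 24516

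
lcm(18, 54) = 54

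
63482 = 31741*2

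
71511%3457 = 2371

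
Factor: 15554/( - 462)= - 101/3 =-3^( - 1) *101^1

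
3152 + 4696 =7848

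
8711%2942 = 2827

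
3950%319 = 122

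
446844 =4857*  92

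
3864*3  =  11592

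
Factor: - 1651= - 13^1*127^1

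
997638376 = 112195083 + 885443293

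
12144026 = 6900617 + 5243409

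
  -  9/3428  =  -1 +3419/3428 = -0.00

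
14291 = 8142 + 6149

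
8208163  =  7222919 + 985244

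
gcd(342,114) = 114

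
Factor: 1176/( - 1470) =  - 4/5 =- 2^2* 5^( - 1)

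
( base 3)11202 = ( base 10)128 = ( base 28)4g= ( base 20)68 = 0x80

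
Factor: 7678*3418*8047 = 2^2*11^1*13^1 * 349^1*619^1 * 1709^1 = 211180671988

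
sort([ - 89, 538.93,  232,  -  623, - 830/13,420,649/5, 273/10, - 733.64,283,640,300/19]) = [  -  733.64, - 623, - 89, - 830/13,300/19,273/10, 649/5, 232,283, 420,538.93,640]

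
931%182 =21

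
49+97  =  146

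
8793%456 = 129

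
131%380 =131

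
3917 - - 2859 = 6776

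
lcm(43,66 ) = 2838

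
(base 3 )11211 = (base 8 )202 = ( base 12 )aa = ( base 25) 55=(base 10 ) 130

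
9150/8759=9150/8759 = 1.04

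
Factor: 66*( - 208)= - 13728=-2^5*3^1 *11^1* 13^1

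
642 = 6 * 107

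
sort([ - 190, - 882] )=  [ - 882, - 190 ]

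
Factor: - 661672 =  - 2^3* 11^1*73^1*103^1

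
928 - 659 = 269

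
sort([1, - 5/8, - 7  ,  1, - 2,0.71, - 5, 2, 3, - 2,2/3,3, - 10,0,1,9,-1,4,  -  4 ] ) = [ - 10,  -  7, - 5,-4, - 2, - 2, - 1  , - 5/8, 0 , 2/3,0.71,  1,1, 1, 2,3,3,  4, 9]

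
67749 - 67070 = 679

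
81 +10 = 91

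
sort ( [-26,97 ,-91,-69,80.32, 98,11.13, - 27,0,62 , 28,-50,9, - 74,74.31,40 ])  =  [-91,-74 ,-69, - 50,  -  27, - 26  ,  0, 9, 11.13,28,40, 62, 74.31,80.32,97, 98]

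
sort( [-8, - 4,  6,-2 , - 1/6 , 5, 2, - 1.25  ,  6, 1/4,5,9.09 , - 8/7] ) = [ - 8, - 4,  -  2,  -  1.25, - 8/7, - 1/6,1/4, 2,5,5,6, 6, 9.09]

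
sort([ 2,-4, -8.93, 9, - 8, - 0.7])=[ - 8.93,-8, - 4, - 0.7,2,9 ] 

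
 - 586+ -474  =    -  1060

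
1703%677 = 349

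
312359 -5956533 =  - 5644174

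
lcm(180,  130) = 2340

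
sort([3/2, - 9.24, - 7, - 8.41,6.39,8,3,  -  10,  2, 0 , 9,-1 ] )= [ - 10, - 9.24, - 8.41, - 7, - 1,0,3/2, 2,3, 6.39,8, 9]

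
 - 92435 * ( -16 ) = 1478960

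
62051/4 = 62051/4 = 15512.75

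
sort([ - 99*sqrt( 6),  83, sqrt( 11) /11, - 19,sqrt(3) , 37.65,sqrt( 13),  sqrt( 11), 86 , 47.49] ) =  [ - 99 *sqrt( 6 ), - 19, sqrt( 11) /11 , sqrt ( 3 ),sqrt(11 ),  sqrt( 13 ),37.65, 47.49,83 , 86 ]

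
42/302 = 21/151 = 0.14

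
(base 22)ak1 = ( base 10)5281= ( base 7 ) 21253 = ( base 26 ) 7l3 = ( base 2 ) 1010010100001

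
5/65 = 1/13 = 0.08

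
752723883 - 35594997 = 717128886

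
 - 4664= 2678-7342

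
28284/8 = 7071/2 =3535.50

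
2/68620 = 1/34310 = 0.00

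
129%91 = 38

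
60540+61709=122249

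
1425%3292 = 1425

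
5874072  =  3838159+2035913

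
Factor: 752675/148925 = 11^1 * 17^1*37^( - 1 ) = 187/37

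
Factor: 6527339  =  7^2 * 13^1 * 10247^1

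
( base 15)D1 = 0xC4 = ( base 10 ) 196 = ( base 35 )5l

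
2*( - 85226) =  - 170452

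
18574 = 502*37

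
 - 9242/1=  -  9242 = -9242.00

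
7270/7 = 1038 + 4/7  =  1038.57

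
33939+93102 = 127041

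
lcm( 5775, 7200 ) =554400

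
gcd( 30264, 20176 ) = 10088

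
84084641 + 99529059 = 183613700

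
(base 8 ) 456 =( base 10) 302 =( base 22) dg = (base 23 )D3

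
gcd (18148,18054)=2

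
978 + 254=1232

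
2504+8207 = 10711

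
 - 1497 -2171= - 3668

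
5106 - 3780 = 1326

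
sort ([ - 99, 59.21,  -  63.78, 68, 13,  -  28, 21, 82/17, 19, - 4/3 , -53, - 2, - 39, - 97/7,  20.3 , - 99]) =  [ - 99, - 99 , - 63.78, - 53, - 39, - 28,  -  97/7,  -  2, - 4/3, 82/17, 13,  19, 20.3, 21, 59.21,  68 ]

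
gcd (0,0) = 0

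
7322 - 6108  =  1214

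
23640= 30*788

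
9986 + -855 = 9131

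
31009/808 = 31009/808 = 38.38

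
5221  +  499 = 5720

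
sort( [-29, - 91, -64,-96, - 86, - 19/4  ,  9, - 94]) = [ - 96 , - 94,-91, - 86, - 64,-29, - 19/4,9] 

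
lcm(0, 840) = 0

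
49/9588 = 49/9588 = 0.01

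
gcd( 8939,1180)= 1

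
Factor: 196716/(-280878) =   -  2^1*97^1*277^( - 1) = - 194/277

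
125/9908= 125/9908 =0.01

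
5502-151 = 5351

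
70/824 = 35/412= 0.08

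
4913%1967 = 979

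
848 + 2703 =3551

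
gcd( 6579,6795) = 9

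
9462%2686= 1404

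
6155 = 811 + 5344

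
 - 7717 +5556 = -2161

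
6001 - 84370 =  - 78369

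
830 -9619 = - 8789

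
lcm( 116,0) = 0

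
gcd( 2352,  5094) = 6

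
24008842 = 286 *83947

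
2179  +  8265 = 10444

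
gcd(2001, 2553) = 69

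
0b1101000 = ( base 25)44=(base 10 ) 104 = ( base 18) 5E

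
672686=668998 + 3688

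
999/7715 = 999/7715 = 0.13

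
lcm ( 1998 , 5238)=193806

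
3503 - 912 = 2591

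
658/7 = 94 = 94.00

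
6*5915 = 35490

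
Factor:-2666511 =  - 3^2*296279^1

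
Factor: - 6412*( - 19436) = 2^4* 7^1*43^1*113^1*229^1  =  124623632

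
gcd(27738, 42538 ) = 2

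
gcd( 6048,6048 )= 6048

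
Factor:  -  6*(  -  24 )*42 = 6048 = 2^5*3^3*7^1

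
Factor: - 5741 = -5741^1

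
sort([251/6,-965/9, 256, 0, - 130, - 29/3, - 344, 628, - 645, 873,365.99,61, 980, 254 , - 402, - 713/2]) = [ - 645, - 402, - 713/2,-344, - 130 , - 965/9, - 29/3 , 0, 251/6, 61 , 254,256, 365.99, 628,873,980] 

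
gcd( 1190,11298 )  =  14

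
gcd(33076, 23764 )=4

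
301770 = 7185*42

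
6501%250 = 1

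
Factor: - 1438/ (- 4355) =2^1*5^ (-1)*13^( - 1 ) * 67^( - 1 )*719^1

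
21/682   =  21/682=0.03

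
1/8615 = 1/8615= 0.00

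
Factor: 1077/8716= 2^( - 2)*3^1*359^1*  2179^(-1 ) 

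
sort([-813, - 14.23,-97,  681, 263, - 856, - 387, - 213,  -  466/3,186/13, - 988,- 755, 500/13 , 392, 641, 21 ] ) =[ - 988, - 856, - 813, - 755, - 387, - 213, - 466/3, - 97, - 14.23, 186/13,  21,500/13,263,392,  641,681]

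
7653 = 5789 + 1864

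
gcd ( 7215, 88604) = 1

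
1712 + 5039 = 6751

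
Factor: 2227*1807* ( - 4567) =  - 13^1 * 17^1 * 131^1*139^1 * 4567^1 = - 18378471163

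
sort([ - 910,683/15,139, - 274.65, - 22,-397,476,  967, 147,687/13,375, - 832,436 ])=[ - 910, - 832 ,  -  397, - 274.65, - 22 , 683/15,687/13,139, 147,375, 436  ,  476, 967]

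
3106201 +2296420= 5402621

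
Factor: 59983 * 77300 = 2^2*5^2*7^1*11^1*19^1*41^1* 773^1 = 4636685900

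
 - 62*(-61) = 3782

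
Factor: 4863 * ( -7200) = -2^5 * 3^3 * 5^2*1621^1 = - 35013600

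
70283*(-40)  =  -2811320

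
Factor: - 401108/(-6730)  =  298/5 = 2^1 * 5^(-1)*149^1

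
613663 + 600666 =1214329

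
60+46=106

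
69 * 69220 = 4776180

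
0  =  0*74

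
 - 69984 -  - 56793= -13191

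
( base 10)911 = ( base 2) 1110001111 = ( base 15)40b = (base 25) 1BB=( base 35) Q1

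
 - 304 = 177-481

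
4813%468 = 133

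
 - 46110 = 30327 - 76437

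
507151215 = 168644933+338506282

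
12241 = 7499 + 4742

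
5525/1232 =5525/1232 =4.48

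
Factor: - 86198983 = -13^1*6630691^1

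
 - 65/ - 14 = 4 + 9/14 = 4.64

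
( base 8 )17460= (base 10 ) 7984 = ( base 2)1111100110000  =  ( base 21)i24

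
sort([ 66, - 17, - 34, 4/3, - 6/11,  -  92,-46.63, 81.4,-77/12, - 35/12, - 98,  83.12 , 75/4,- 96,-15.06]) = [ - 98,-96, - 92, - 46.63,-34, -17 , - 15.06, - 77/12,-35/12,-6/11,4/3,75/4 , 66, 81.4, 83.12]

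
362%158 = 46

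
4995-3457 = 1538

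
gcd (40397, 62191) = 1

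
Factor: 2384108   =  2^2*596027^1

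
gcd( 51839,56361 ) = 1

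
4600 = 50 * 92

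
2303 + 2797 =5100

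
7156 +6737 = 13893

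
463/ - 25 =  - 19 + 12/25 = - 18.52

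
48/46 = 1 + 1/23 =1.04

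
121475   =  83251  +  38224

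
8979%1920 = 1299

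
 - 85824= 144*( - 596)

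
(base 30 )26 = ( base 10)66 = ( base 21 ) 33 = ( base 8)102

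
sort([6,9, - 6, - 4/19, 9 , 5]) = [ - 6, - 4/19,5, 6, 9,  9] 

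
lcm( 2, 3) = 6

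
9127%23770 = 9127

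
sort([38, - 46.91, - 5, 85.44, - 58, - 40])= [ - 58, - 46.91,-40 , - 5, 38, 85.44 ] 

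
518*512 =265216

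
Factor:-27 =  - 3^3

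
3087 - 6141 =-3054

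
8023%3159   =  1705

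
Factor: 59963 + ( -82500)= - 31^1*727^1  =  - 22537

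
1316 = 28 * 47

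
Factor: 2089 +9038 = 11127 =3^1*3709^1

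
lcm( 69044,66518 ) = 5454476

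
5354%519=164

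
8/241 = 8/241 = 0.03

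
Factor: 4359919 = 541^1 * 8059^1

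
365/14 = 26  +  1/14 = 26.07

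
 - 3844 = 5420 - 9264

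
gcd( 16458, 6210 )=6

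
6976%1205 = 951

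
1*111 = 111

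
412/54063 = 412/54063 =0.01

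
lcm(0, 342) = 0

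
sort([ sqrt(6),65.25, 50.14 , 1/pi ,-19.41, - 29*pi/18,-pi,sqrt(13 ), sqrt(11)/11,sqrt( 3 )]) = [-19.41,-29 * pi/18, - pi, sqrt(11)/11 , 1/pi,sqrt ( 3 ), sqrt (6 ),sqrt(13 ), 50.14, 65.25]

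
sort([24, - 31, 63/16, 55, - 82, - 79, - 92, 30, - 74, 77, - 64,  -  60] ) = [ - 92,  -  82, - 79, - 74, - 64, - 60, - 31,63/16 , 24, 30,55, 77]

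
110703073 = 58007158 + 52695915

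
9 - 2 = 7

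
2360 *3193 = 7535480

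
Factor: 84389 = 84389^1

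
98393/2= 49196+1/2 = 49196.50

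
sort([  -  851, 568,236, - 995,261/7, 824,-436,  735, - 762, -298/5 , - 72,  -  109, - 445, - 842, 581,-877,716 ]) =[ - 995,  -  877, - 851,- 842, - 762, - 445, - 436 ,-109, - 72, - 298/5,261/7,236, 568, 581,716,735,824 ]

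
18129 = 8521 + 9608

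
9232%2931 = 439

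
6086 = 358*17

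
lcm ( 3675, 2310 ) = 80850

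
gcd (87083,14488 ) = 1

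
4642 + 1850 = 6492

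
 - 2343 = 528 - 2871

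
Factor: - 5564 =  - 2^2*13^1*107^1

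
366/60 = 6 +1/10 = 6.10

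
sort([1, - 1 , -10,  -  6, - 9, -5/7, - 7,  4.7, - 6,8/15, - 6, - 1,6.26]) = [ -10, - 9, - 7,-6, - 6, - 6, - 1, - 1, - 5/7, 8/15,1,4.7,6.26]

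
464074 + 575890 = 1039964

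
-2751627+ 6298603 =3546976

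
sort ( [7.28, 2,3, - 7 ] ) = [ - 7, 2,  3,7.28]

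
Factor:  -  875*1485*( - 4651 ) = 6043393125= 3^3*5^4*7^1*11^1*4651^1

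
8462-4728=3734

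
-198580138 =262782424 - 461362562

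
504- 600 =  - 96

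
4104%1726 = 652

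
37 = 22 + 15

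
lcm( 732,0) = 0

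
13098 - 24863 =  - 11765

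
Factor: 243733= 7^1*34819^1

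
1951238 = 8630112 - 6678874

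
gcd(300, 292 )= 4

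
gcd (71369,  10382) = 29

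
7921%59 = 15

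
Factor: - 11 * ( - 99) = 1089 = 3^2*11^2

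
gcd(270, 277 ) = 1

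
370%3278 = 370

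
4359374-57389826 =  - 53030452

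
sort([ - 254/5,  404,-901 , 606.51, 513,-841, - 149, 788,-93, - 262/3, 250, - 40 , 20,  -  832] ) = [ - 901, - 841, - 832, -149, - 93, - 262/3, - 254/5, - 40, 20, 250 , 404, 513, 606.51,788 ]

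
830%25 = 5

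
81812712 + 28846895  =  110659607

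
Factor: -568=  - 2^3 * 71^1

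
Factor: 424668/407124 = 3^ ( - 1)*263^(- 1)*823^1 = 823/789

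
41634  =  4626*9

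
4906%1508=382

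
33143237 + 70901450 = 104044687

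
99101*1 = 99101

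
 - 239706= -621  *386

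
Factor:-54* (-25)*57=2^1*3^4 *5^2  *19^1 = 76950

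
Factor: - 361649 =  - 361649^1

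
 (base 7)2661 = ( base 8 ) 1777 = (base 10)1023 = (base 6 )4423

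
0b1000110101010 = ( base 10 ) 4522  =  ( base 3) 20012111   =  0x11AA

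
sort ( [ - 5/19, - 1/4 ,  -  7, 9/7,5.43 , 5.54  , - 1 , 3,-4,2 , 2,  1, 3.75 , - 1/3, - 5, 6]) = [-7, - 5 , - 4,  -  1 , - 1/3 , - 5/19,-1/4 , 1 , 9/7,2,2,3,3.75, 5.43, 5.54,6] 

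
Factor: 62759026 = 2^1*11^1*317^1*8999^1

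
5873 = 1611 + 4262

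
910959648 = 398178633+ 512781015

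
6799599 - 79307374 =  -  72507775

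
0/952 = 0 =0.00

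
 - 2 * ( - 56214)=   112428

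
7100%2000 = 1100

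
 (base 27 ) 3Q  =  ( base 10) 107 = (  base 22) 4J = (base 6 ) 255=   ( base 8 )153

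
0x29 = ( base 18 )25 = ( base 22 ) 1j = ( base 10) 41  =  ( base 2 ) 101001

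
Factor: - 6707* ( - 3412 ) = 2^2*19^1*353^1 * 853^1 = 22884284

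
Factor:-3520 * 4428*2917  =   - 2^8*3^3*5^1*11^1*41^1*2917^1 = - 45465995520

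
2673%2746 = 2673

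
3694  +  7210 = 10904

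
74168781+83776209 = 157944990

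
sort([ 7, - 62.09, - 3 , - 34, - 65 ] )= [-65, -62.09,  -  34, - 3 , 7] 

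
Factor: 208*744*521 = 80625792 = 2^7*3^1*13^1*31^1*521^1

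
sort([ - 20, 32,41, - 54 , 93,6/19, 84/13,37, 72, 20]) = [-54, - 20, 6/19, 84/13, 20, 32, 37,  41,72,93 ] 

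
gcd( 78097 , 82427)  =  1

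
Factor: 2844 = 2^2*3^2*79^1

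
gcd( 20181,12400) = 31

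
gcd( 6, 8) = 2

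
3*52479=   157437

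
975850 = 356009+619841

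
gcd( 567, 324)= 81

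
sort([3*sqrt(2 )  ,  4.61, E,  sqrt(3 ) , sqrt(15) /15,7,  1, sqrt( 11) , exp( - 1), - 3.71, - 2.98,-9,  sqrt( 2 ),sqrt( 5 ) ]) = [ - 9 , - 3.71,  -  2.98, sqrt ( 15 )/15, exp ( - 1),  1,sqrt(2) , sqrt( 3 ), sqrt ( 5 ), E , sqrt( 11 ),3*sqrt( 2),4.61, 7] 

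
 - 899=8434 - 9333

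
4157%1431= 1295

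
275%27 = 5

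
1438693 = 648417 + 790276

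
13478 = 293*46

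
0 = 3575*0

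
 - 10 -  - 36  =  26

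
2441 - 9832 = -7391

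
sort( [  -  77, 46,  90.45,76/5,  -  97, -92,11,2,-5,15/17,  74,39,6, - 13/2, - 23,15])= [ - 97, - 92, - 77,-23, - 13/2,  -  5,15/17,2,  6,11,15,76/5,39,46,74,90.45]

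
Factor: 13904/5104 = 79/29 = 29^ (  -  1)*79^1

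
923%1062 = 923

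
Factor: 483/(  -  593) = -3^1*7^1*23^1*593^( - 1 )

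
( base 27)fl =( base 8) 652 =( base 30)e6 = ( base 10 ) 426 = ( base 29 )ek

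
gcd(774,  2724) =6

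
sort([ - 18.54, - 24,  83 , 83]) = [ - 24,-18.54  ,  83,83 ]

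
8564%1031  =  316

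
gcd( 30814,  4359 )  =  1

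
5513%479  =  244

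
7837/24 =326+ 13/24 = 326.54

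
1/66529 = 1/66529=0.00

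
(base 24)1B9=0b1101010001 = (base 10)849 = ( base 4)31101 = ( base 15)3B9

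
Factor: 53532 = 2^2*3^2 * 1487^1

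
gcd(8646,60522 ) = 8646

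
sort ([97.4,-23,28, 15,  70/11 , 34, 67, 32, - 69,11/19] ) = [ - 69,- 23, 11/19,  70/11, 15 , 28, 32 , 34, 67, 97.4 ]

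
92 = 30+62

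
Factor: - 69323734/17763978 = -3^( -1 ) * 67^( - 1 )*44189^( - 1)*34661867^1=-34661867/8881989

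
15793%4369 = 2686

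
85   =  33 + 52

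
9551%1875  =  176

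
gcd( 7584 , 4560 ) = 48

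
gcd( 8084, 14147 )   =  2021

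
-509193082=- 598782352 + 89589270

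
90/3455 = 18/691 = 0.03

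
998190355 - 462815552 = 535374803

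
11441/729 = 11441/729=15.69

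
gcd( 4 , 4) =4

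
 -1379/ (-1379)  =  1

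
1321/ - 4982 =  - 1321/4982 = - 0.27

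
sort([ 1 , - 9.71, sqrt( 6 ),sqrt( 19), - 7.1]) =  [ - 9.71,- 7.1, 1,sqrt( 6),sqrt( 19)] 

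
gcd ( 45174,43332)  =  6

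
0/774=0 = 0.00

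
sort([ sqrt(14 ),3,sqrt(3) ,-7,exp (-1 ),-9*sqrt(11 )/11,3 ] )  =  [-7, - 9*sqrt(11 )/11,exp( - 1),sqrt(3 ),3,3,sqrt(14) ] 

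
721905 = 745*969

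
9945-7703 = 2242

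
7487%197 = 1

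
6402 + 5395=11797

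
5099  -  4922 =177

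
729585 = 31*23535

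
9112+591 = 9703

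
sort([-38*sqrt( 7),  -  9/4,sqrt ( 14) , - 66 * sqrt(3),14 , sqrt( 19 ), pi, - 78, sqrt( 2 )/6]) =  [ - 66*sqrt(3), - 38*sqrt( 7), - 78, - 9/4,sqrt(2 )/6,pi , sqrt( 14) , sqrt( 19 ),14 ] 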